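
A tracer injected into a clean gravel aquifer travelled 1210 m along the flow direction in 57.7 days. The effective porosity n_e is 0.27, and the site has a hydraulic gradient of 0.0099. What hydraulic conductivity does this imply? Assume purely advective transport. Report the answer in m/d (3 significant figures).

572 m/d

v = L / t = 1210 / 57.7 = 20.97 m/d
K = v · n / i = 20.97 × 0.27 / 0.0099 = 572 m/d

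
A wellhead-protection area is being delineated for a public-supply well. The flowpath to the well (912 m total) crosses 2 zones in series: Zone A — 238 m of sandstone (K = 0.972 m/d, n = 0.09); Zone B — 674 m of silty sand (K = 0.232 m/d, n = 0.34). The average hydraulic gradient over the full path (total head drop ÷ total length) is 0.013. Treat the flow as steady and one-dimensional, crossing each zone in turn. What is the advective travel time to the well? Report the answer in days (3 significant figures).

Steady 1-D flow in series ⇒ the Darcy flux q is identical in every zone and the zone head losses add (resistances L/K in series).
Σ(L/K) = 238/0.972 + 674/0.232 = 244.9 + 2905 = 3150 d
K_eq = L_total / Σ(L/K) = 912 / 3150 = 0.2895 m/d
q = K_eq · i = 0.2895 × 0.013 = 0.003764 m/d (same in every zone)
Zone A: v = q/n = 0.003764/0.09 = 0.04182 m/d → t_A = 238/0.04182 = 5691 d
Zone B: v = q/n = 0.003764/0.34 = 0.01107 m/d → t_B = 674/0.01107 = 60890 d
Total t = 5691 + 60890 = 66580 d

66600 days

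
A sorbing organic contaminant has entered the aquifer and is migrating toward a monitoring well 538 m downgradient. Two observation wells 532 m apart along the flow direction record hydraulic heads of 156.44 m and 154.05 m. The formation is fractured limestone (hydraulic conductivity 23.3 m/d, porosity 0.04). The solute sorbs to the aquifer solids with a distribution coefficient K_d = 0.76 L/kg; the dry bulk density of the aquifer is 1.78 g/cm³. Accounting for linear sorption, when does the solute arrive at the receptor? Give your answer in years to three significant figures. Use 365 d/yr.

Hydraulic gradient i = (156.44 − 154.05) / 532 = 2.39 / 532 = 0.004492
Darcy flux q = K·i = 23.3 × 0.004492 = 0.1047 m/d
v = Ki/n = 23.3·0.004492/0.04 = 2.617 m/d
Retardation R = 1 + ρ_b·K_d/n = 1 + 1.78×0.76/0.04 = 34.82
Contaminant velocity v_c = v/R = 2.617/34.82 = 0.07515 m/d
t = L/v_c = 538/0.07515 = 7159 d
   = 7159/365 = 19.6 yr

19.6 years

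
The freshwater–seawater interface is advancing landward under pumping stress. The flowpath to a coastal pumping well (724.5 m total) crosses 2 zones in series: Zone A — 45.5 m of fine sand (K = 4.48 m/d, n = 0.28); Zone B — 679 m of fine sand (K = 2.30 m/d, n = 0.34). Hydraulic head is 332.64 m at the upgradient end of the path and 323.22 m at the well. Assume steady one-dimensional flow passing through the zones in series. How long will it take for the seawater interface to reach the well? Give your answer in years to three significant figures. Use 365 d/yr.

Total head drop ΔH = 332.64 − 323.22 = 9.42 m
Continuity: the same q passes through each zone, so ΔH = q·Σ(L_j/K_j) — the zones act as resistances in series.
Σ(L/K) = 45.5/4.48 + 679/2.30 = 10.16 + 295.2 = 305.4 d
q = ΔH / Σ(L/K) = 9.42 / 305.4 = 0.03085 m/d (same in every zone)
Zone A: v = q/n = 0.03085/0.28 = 0.1102 m/d → t_A = 45.5/0.1102 = 413.0 d
Zone B: v = q/n = 0.03085/0.34 = 0.09073 m/d → t_B = 679/0.09073 = 7484 d
Total t = 413.0 + 7484 = 7897 d
   = 7897 / 365 = 21.6 yr

21.6 years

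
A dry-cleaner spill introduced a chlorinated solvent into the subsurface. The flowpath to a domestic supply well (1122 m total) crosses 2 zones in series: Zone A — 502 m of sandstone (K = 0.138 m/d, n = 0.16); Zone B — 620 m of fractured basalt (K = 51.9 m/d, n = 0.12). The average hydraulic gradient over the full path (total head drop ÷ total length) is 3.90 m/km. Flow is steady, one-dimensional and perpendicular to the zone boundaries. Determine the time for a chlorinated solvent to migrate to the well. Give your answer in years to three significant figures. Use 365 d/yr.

354 years

Continuity: the same q passes through each zone, so ΔH = q·Σ(L_j/K_j) — the zones act as resistances in series.
Σ(L/K) = 502/0.138 + 620/51.9 = 3638 + 11.95 = 3650 d
K_eq = L_total / Σ(L/K) = 1122 / 3650 = 0.3074 m/d
q = K_eq · i = 0.3074 × 0.0039 = 0.001199 m/d (same in every zone)
Zone A: v = q/n = 0.001199/0.16 = 0.007494 m/d → t_A = 502/0.007494 = 66990 d
Zone B: v = q/n = 0.001199/0.12 = 0.009991 m/d → t_B = 620/0.009991 = 62050 d
Total t = 66990 + 62050 = 129000 d
   = 129000 / 365 = 354 yr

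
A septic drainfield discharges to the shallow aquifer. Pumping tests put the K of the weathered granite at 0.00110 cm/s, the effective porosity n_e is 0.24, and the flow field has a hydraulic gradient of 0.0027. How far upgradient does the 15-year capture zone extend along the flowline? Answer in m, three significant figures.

K = 0.00110 cm/s × 864 = 0.9504 m/d
Specific discharge q = 0.9504 × 0.0027 = 0.002566 m/d
v = Ki/n = 0.9504·0.0027/0.24 = 0.01069 m/d
T = 15 yr × 365 = 5475 d
L = v × T = 0.01069 × 5475 = 58.54 m

58.5 m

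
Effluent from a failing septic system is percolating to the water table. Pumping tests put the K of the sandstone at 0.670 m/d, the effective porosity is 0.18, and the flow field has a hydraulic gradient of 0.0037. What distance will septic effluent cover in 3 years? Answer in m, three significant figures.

15.1 m

Specific discharge q = 0.670 × 0.0037 = 0.002479 m/d
Seepage velocity v = q / n = 0.002479 / 0.18 = 0.01377 m/d
T = 3 yr × 365 = 1095 d
L = v × T = 0.01377 × 1095 = 15.08 m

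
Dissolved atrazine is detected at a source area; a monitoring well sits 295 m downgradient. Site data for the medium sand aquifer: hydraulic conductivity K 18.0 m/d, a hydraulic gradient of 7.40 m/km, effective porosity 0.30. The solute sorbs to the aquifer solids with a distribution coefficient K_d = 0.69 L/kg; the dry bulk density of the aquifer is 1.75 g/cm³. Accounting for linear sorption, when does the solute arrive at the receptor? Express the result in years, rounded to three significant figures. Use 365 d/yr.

9.15 years

q = Ki = 18.0 × 0.0074 = 0.1332 m/d
v = Ki/n = 18.0·0.0074/0.30 = 0.4440 m/d
Retardation R = 1 + ρ_b·K_d/n = 1 + 1.75×0.69/0.30 = 5.025
Contaminant velocity v_c = v/R = 0.4440/5.025 = 0.08836 m/d
t = L/v_c = 295/0.08836 = 3339 d
   = 3339/365 = 9.15 yr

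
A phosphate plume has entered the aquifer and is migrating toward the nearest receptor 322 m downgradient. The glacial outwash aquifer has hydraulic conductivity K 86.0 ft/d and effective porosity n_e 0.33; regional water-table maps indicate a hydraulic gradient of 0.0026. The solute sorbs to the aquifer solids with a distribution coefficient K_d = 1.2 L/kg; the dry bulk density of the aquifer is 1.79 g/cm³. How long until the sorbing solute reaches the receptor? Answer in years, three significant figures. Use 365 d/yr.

32.1 years

K = 86.0 ft/d × 0.3048 = 26.21 m/d
Specific discharge q = 26.21 × 0.0026 = 0.06815 m/d
v = Ki/n = 26.21·0.0026/0.33 = 0.2065 m/d
Retardation R = 1 + ρ_b·K_d/n = 1 + 1.79×1.2/0.33 = 7.509
Contaminant velocity v_c = v/R = 0.2065/7.509 = 0.02750 m/d
t = L/v_c = 322/0.02750 = 11710 d
   = 11710/365 = 32.1 yr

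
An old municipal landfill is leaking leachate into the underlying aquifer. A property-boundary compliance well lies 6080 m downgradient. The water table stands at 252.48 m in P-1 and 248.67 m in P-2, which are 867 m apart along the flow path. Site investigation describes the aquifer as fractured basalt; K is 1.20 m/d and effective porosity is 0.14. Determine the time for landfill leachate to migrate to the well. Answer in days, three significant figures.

161000 days

Hydraulic gradient i = (252.48 − 248.67) / 867 = 3.81 / 867 = 0.004394
Darcy flux q = K·i = 1.20 × 0.004394 = 0.005273 m/d
Seepage velocity v = q / n = 0.005273 / 0.14 = 0.03767 m/d
t = L / v = 6080 / 0.03767 = 161400 d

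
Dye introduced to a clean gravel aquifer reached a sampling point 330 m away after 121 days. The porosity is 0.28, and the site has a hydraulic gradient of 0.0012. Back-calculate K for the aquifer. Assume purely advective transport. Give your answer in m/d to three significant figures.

v = L / t = 330 / 121 = 2.727 m/d
K = v · n / i = 2.727 × 0.28 / 0.0012 = 636 m/d

636 m/d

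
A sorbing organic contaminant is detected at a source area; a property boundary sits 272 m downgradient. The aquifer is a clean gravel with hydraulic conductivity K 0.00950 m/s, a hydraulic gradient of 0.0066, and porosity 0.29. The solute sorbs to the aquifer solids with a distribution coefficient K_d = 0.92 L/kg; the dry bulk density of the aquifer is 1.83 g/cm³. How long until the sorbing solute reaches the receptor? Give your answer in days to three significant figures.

99.1 days

K = 0.00950 m/s × 86400 s/d = 820.8 m/d
Darcy flux q = K·i = 820.8 × 0.0066 = 5.417 m/d
v = Ki/n = 820.8·0.0066/0.29 = 18.68 m/d
Retardation R = 1 + ρ_b·K_d/n = 1 + 1.83×0.92/0.29 = 6.806
Contaminant velocity v_c = v/R = 18.68/6.806 = 2.745 m/d
t = L/v_c = 272/2.745 = 99.09 d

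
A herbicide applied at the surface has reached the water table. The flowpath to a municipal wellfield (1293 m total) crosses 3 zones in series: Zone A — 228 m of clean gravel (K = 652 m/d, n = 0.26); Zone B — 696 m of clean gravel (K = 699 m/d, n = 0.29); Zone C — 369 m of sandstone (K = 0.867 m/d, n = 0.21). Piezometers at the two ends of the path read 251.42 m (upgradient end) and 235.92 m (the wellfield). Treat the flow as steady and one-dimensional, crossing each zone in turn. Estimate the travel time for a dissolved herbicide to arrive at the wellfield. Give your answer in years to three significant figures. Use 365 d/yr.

25.6 years

Total head drop ΔH = 251.42 − 235.92 = 15.50 m
Continuity: the same q passes through each zone, so ΔH = q·Σ(L_j/K_j) — the zones act as resistances in series.
Σ(L/K) = 228/652 + 696/699 + 369/0.867 = 0.3497 + 0.9957 + 425.6 = 427.0 d
q = ΔH / Σ(L/K) = 15.50 / 427.0 = 0.03630 m/d (same in every zone)
Zone A: v = q/n = 0.03630/0.26 = 0.1396 m/d → t_A = 228/0.1396 = 1633 d
Zone B: v = q/n = 0.03630/0.29 = 0.1252 m/d → t_B = 696/0.1252 = 5560 d
Zone C: v = q/n = 0.03630/0.21 = 0.1729 m/d → t_C = 369/0.1729 = 2134 d
Total t = 1633 + 5560 + 2134 = 9327 d
   = 9327 / 365 = 25.6 yr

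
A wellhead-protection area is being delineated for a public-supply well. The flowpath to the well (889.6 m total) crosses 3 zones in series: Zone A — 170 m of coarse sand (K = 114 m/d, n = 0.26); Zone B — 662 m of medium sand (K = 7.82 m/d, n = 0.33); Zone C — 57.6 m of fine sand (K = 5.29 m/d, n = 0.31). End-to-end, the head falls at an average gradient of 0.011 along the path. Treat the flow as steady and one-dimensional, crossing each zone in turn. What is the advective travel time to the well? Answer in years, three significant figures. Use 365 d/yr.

7.62 years

Steady 1-D flow in series ⇒ the Darcy flux q is identical in every zone and the zone head losses add (resistances L/K in series).
Σ(L/K) = 170/114 + 662/7.82 + 57.6/5.29 = 1.491 + 84.65 + 10.89 = 97.03 d
K_eq = L_total / Σ(L/K) = 889.6 / 97.03 = 9.168 m/d
q = K_eq · i = 9.168 × 0.011 = 0.1008 m/d (same in every zone)
Zone A: v = q/n = 0.1008/0.26 = 0.3879 m/d → t_A = 170/0.3879 = 438.3 d
Zone B: v = q/n = 0.1008/0.33 = 0.3056 m/d → t_B = 662/0.3056 = 2166 d
Zone C: v = q/n = 0.1008/0.31 = 0.3253 m/d → t_C = 57.6/0.3253 = 177.1 d
Total t = 438.3 + 2166 + 177.1 = 2782 d
   = 2782 / 365 = 7.62 yr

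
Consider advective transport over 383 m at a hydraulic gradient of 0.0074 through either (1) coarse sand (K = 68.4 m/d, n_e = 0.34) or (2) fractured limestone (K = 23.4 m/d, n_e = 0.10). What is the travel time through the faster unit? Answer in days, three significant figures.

221 days

Unit 1 (coarse sand): v = 68.4×0.0074/0.34 = 1.489 m/d, t = 383/1.489 = 257.3 d
Unit 2 (fractured limestone): v = 23.4×0.0074/0.10 = 1.732 m/d, t = 383/1.732 = 221.2 d
Faster unit: t = 221 d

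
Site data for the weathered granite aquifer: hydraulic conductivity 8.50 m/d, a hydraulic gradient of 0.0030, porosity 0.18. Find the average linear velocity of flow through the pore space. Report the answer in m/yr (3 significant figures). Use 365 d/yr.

Darcy flux q = K·i = 8.50 × 0.0030 = 0.02550 m/d
Seepage velocity v = q / n = 0.02550 / 0.18 = 0.1417 m/d
   = 0.1417 × 365 = 51.7 m/yr

51.7 m/yr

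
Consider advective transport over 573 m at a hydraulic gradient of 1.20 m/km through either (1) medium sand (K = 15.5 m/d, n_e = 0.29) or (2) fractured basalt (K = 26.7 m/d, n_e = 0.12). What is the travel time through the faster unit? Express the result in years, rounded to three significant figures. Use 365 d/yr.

5.88 years

Unit 1 (medium sand): v = 15.5×0.0012/0.29 = 0.06414 m/d, t = 573/0.06414 = 8934 d
Unit 2 (fractured basalt): v = 26.7×0.0012/0.12 = 0.2670 m/d, t = 573/0.2670 = 2146 d
Faster: 2146 d / 365 = 5.88 yr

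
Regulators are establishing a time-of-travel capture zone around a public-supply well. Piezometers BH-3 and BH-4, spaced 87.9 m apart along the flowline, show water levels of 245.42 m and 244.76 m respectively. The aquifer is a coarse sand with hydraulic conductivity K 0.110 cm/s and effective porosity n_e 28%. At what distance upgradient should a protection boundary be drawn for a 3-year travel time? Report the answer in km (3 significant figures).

Hydraulic gradient i = (245.42 − 244.76) / 87.9 = 0.66 / 87.9 = 0.007509
K = 0.110 cm/s × 864 = 95.04 m/d
Darcy flux q = K·i = 95.04 × 0.007509 = 0.7136 m/d
v_s = q/n_e = 0.7136/0.28 = 2.549 m/d
T = 3 yr × 365 = 1095 d
L = v × T = 2.549 × 1095 = 2791 m
   = 2.79 km

2.79 km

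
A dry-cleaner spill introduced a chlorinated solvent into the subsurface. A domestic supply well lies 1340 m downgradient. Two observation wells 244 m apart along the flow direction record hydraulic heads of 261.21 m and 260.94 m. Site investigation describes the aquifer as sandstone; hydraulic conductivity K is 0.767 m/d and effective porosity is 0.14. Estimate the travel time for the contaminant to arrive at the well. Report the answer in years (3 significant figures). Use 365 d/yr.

606 years

Hydraulic gradient i = (261.21 − 260.94) / 244 = 0.27 / 244 = 0.001107
Darcy flux q = K·i = 0.767 × 0.001107 = 8.487e-4 m/d
v = Ki/n = 0.767·0.001107/0.14 = 0.006062 m/d
t = L / v = 1340 / 0.006062 = 221000 d
   = 221000 / 365 = 606 yr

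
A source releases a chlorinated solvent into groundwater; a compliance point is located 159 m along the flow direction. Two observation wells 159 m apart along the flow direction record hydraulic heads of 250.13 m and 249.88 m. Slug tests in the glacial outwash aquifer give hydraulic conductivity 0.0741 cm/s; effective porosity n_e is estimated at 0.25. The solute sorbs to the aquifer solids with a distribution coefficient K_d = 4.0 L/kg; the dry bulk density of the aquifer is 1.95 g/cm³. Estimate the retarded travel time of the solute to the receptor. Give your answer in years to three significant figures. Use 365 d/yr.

Hydraulic gradient i = (250.13 − 249.88) / 159 = 0.25 / 159 = 0.001572
K = 0.0741 cm/s × 864 = 64.02 m/d
q = Ki = 64.02 × 0.001572 = 0.1007 m/d
v_s = q/n_e = 0.1007/0.25 = 0.4027 m/d
Retardation R = 1 + ρ_b·K_d/n = 1 + 1.95×4.0/0.25 = 32.20
Contaminant velocity v_c = v/R = 0.4027/32.20 = 0.01250 m/d
t = L/v_c = 159/0.01250 = 12720 d
   = 12720/365 = 34.8 yr

34.8 years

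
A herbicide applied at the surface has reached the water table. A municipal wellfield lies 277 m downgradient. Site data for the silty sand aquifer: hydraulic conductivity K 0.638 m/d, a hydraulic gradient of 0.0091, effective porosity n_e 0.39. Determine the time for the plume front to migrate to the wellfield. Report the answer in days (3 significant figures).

18600 days

Darcy flux q = K·i = 0.638 × 0.0091 = 0.005806 m/d
v = Ki/n = 0.638·0.0091/0.39 = 0.01489 m/d
t = L / v = 277 / 0.01489 = 18610 d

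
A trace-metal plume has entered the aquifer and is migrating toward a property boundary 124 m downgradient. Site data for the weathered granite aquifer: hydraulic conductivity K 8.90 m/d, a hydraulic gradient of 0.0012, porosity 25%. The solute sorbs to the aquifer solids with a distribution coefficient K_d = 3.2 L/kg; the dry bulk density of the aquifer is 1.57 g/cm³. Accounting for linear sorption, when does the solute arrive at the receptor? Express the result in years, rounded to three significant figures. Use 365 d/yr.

168 years

Darcy flux q = K·i = 8.90 × 0.0012 = 0.01068 m/d
Average linear velocity = 0.01068 / 0.25 = 0.04272 m/d
Retardation R = 1 + ρ_b·K_d/n = 1 + 1.57×3.2/0.25 = 21.10
Contaminant velocity v_c = v/R = 0.04272/21.10 = 0.002025 m/d
t = L/v_c = 124/0.002025 = 61230 d
   = 61230/365 = 168 yr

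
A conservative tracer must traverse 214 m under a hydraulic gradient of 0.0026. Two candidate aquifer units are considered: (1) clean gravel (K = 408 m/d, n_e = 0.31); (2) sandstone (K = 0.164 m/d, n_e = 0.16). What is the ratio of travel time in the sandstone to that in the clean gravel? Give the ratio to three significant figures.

Unit 1 (clean gravel): v = 408×0.0026/0.31 = 3.422 m/d, t = 214/3.422 = 62.54 d
Unit 2 (sandstone): v = 0.164×0.0026/0.16 = 0.002665 m/d, t = 214/0.002665 = 80300 d
t(sandstone) / t(clean gravel) = 80300/62.54 = 1280

1280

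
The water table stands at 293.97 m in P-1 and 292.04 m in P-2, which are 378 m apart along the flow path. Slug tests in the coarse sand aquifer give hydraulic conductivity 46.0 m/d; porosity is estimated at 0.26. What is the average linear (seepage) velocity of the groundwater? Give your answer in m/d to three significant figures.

0.903 m/d

Hydraulic gradient i = (293.97 − 292.04) / 378 = 1.93 / 378 = 0.005106
Darcy flux q = K·i = 46.0 × 0.005106 = 0.2349 m/d
v_s = q/n_e = 0.2349/0.26 = 0.9033 m/d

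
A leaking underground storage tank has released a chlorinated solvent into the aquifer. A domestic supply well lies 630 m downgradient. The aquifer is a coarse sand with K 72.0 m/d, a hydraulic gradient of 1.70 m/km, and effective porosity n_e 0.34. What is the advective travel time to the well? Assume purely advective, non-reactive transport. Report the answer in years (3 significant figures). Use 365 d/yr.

Specific discharge q = 72.0 × 0.0017 = 0.1224 m/d
v = Ki/n = 72.0·0.0017/0.34 = 0.3600 m/d
t = L / v = 630 / 0.3600 = 1750 d
   = 1750 / 365 = 4.79 yr

4.79 years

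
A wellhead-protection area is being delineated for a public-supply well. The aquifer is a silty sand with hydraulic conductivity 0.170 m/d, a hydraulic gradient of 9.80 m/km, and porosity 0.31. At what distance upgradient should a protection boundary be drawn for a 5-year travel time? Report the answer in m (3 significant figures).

9.81 m

q = Ki = 0.170 × 0.0098 = 0.001666 m/d
Seepage velocity v = q / n = 0.001666 / 0.31 = 0.005374 m/d
T = 5 yr × 365 = 1825 d
L = v × T = 0.005374 × 1825 = 9.808 m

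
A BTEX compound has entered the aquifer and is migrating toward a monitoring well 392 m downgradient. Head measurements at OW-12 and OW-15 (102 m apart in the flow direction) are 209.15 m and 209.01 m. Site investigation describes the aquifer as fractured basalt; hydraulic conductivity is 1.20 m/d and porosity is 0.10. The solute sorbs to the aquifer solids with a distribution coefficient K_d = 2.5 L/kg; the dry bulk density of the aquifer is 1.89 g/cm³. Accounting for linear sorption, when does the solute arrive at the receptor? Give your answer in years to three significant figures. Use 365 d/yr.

Hydraulic gradient i = (209.15 − 209.01) / 102 = 0.14 / 102 = 0.001373
Darcy flux q = K·i = 1.20 × 0.001373 = 0.001647 m/d
v_s = q/n_e = 0.001647/0.10 = 0.01647 m/d
Retardation R = 1 + ρ_b·K_d/n = 1 + 1.89×2.5/0.10 = 48.25
Contaminant velocity v_c = v/R = 0.01647/48.25 = 3.414e-4 m/d
t = L/v_c = 392/3.414e-4 = 1.148e6 d
   = 1.148e6/365 = 3150 yr

3150 years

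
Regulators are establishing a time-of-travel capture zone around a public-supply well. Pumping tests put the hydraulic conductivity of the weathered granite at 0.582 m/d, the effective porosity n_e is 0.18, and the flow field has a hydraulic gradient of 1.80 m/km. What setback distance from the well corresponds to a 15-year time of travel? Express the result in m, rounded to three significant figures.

Darcy flux q = K·i = 0.582 × 0.0018 = 0.001048 m/d
v = Ki/n = 0.582·0.0018/0.18 = 0.005820 m/d
T = 15 yr × 365 = 5475 d
L = v × T = 0.005820 × 5475 = 31.86 m

31.9 m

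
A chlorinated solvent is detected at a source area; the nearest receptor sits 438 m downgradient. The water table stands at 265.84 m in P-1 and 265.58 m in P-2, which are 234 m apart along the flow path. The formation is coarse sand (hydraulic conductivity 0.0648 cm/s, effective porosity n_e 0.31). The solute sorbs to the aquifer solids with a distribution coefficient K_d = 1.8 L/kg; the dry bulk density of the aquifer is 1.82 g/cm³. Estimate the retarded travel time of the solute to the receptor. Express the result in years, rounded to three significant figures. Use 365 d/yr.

Hydraulic gradient i = (265.84 − 265.58) / 234 = 0.26 / 234 = 0.001111
K = 0.0648 cm/s × 864 = 55.99 m/d
q = Ki = 55.99 × 0.001111 = 0.06221 m/d
v_s = q/n_e = 0.06221/0.31 = 0.2007 m/d
Retardation R = 1 + ρ_b·K_d/n = 1 + 1.82×1.8/0.31 = 11.57
Contaminant velocity v_c = v/R = 0.2007/11.57 = 0.01735 m/d
t = L/v_c = 438/0.01735 = 25250 d
   = 25250/365 = 69.2 yr

69.2 years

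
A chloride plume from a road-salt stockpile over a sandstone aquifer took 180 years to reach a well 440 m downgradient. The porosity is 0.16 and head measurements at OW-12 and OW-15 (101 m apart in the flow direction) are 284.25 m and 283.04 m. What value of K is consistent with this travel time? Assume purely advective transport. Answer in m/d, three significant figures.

Hydraulic gradient i = (284.25 − 283.04) / 101 = 1.21 / 101 = 0.01198
t = 180 years = 65700 d
v = L / t = 440 / 65700 = 0.006697 m/d
K = v · n / i = 0.006697 × 0.16 / 0.01198 = 0.0894 m/d

0.0894 m/d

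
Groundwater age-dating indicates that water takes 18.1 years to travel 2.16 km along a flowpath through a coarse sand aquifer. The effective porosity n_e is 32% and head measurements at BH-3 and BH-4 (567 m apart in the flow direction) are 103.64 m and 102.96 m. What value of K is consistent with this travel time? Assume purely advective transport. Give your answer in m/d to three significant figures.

87.2 m/d

Hydraulic gradient i = (103.64 − 102.96) / 567 = 0.68 / 567 = 0.001199
t = 18.1 years = 6607 d
L = 2.16 km = 2160 m
v = L / t = 2160 / 6607 = 0.3270 m/d
K = v · n / i = 0.3270 × 0.32 / 0.001199 = 87.2 m/d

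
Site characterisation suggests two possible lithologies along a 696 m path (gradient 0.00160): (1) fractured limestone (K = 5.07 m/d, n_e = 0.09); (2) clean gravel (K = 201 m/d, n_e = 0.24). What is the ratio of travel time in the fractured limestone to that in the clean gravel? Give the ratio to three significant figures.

14.9

Unit 1 (fractured limestone): v = 5.07×0.0016/0.09 = 0.09013 m/d, t = 696/0.09013 = 7722 d
Unit 2 (clean gravel): v = 201×0.0016/0.24 = 1.340 m/d, t = 696/1.340 = 519.4 d
t(fractured limestone) / t(clean gravel) = 7722/519.4 = 14.9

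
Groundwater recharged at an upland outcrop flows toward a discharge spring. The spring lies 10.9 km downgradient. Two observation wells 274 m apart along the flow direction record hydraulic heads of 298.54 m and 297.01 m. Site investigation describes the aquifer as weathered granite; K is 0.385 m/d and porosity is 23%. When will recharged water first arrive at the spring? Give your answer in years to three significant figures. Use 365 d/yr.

Hydraulic gradient i = (298.54 − 297.01) / 274 = 1.53 / 274 = 0.005584
Darcy flux q = K·i = 0.385 × 0.005584 = 0.002150 m/d
Average linear velocity = 0.002150 / 0.23 = 0.009347 m/d
L = 10.9 km = 10900 m
t = L / v = 10900 / 0.009347 = 1.166e6 d
   = 1.166e6 / 365 = 3190 yr

3190 years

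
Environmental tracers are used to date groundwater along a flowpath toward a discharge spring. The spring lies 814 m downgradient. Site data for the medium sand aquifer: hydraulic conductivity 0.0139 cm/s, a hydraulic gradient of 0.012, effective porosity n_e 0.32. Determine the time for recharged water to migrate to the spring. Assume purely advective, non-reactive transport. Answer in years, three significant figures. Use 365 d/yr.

K = 0.0139 cm/s × 864 = 12.01 m/d
Darcy flux q = K·i = 12.01 × 0.012 = 0.1441 m/d
Average linear velocity = 0.1441 / 0.32 = 0.4504 m/d
t = L / v = 814 / 0.4504 = 1807 d
   = 1807 / 365 = 4.95 yr

4.95 years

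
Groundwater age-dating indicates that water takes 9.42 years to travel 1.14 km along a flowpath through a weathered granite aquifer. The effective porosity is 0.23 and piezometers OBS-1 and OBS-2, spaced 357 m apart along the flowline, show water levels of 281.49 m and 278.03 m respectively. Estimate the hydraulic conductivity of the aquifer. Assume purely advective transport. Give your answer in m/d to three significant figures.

7.87 m/d

Hydraulic gradient i = (281.49 − 278.03) / 357 = 3.46 / 357 = 0.009692
t = 9.42 years = 3438 d
L = 1.14 km = 1140 m
v = L / t = 1140 / 3438 = 0.3316 m/d
K = v · n / i = 0.3316 × 0.23 / 0.009692 = 7.87 m/d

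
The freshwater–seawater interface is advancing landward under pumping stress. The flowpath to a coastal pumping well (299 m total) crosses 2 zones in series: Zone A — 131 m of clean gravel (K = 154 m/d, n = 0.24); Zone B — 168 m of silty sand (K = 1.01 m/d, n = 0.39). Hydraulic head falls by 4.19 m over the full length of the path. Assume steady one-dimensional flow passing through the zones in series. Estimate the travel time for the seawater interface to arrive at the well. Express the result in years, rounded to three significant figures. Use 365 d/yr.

10.6 years

Continuity: the same q passes through each zone, so ΔH = q·Σ(L_j/K_j) — the zones act as resistances in series.
Σ(L/K) = 131/154 + 168/1.01 = 0.8506 + 166.3 = 167.2 d
q = ΔH / Σ(L/K) = 4.19 / 167.2 = 0.02506 m/d (same in every zone)
Zone A: v = q/n = 0.02506/0.24 = 0.1044 m/d → t_A = 131/0.1044 = 1255 d
Zone B: v = q/n = 0.02506/0.39 = 0.06426 m/d → t_B = 168/0.06426 = 2614 d
Total t = 1255 + 2614 = 3869 d
   = 3869 / 365 = 10.6 yr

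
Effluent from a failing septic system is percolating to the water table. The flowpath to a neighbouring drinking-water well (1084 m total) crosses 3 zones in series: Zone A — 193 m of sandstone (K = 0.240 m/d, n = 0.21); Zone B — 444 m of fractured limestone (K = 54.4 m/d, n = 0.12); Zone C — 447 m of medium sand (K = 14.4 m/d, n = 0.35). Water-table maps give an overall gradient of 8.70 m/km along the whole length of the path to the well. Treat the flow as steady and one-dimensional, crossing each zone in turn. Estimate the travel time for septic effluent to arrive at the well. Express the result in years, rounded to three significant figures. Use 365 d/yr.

Steady 1-D flow in series ⇒ the Darcy flux q is identical in every zone and the zone head losses add (resistances L/K in series).
Σ(L/K) = 193/0.240 + 444/54.4 + 447/14.4 = 804.2 + 8.162 + 31.04 = 843.4 d
K_eq = L_total / Σ(L/K) = 1084 / 843.4 = 1.285 m/d
q = K_eq · i = 1.285 × 0.0087 = 0.01118 m/d (same in every zone)
Zone A: v = q/n = 0.01118/0.21 = 0.05325 m/d → t_A = 193/0.05325 = 3624 d
Zone B: v = q/n = 0.01118/0.12 = 0.09319 m/d → t_B = 444/0.09319 = 4765 d
Zone C: v = q/n = 0.01118/0.35 = 0.03195 m/d → t_C = 447/0.03195 = 13990 d
Total t = 3624 + 4765 + 13990 = 22380 d
   = 22380 / 365 = 61.3 yr

61.3 years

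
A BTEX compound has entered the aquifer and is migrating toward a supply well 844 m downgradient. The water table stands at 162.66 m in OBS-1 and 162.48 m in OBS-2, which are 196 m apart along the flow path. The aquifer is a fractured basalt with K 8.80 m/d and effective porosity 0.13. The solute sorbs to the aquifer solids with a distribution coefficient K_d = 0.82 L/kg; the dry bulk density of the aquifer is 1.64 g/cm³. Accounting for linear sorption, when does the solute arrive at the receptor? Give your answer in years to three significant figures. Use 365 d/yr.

422 years

Hydraulic gradient i = (162.66 − 162.48) / 196 = 0.18 / 196 = 9.184e-4
Specific discharge q = 8.80 × 9.184e-4 = 0.008082 m/d
v = Ki/n = 8.80·9.184e-4/0.13 = 0.06217 m/d
Retardation R = 1 + ρ_b·K_d/n = 1 + 1.64×0.82/0.13 = 11.34
Contaminant velocity v_c = v/R = 0.06217/11.34 = 0.005480 m/d
t = L/v_c = 844/0.005480 = 154000 d
   = 154000/365 = 422 yr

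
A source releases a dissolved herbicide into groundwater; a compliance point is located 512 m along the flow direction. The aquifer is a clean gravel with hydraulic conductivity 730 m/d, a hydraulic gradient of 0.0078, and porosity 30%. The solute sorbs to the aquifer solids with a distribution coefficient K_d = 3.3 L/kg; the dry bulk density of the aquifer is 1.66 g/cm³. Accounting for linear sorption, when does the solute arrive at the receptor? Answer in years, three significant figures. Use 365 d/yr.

1.42 years

Darcy flux q = K·i = 730 × 0.0078 = 5.694 m/d
Seepage velocity v = q / n = 5.694 / 0.30 = 18.98 m/d
Retardation R = 1 + ρ_b·K_d/n = 1 + 1.66×3.3/0.30 = 19.26
Contaminant velocity v_c = v/R = 18.98/19.26 = 0.9855 m/d
t = L/v_c = 512/0.9855 = 519.6 d
   = 519.6/365 = 1.42 yr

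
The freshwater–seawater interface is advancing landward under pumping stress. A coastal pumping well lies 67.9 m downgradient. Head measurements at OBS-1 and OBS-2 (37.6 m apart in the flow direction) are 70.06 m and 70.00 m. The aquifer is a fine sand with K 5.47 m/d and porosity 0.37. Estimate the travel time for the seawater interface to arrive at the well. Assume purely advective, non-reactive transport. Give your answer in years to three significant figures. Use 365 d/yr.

7.89 years

Hydraulic gradient i = (70.06 − 70.00) / 37.6 = 0.06 / 37.6 = 0.001596
Darcy flux q = K·i = 5.47 × 0.001596 = 0.008729 m/d
Seepage velocity v = q / n = 0.008729 / 0.37 = 0.02359 m/d
t = L / v = 67.9 / 0.02359 = 2878 d
   = 2878 / 365 = 7.89 yr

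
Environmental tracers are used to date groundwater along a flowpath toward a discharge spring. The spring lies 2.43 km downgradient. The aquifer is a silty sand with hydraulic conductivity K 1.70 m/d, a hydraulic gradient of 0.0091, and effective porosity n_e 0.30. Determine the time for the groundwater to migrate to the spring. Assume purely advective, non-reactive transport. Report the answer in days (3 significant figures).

Specific discharge q = 1.70 × 0.0091 = 0.01547 m/d
v_s = q/n_e = 0.01547/0.30 = 0.05157 m/d
L = 2.43 km = 2430 m
t = L / v = 2430 / 0.05157 = 47120 d

47100 days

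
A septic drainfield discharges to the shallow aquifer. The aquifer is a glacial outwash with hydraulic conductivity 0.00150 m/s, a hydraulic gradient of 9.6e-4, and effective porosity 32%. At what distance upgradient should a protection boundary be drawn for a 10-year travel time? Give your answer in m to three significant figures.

K = 0.00150 m/s × 86400 s/d = 129.6 m/d
q = Ki = 129.6 × 9.6e-4 = 0.1244 m/d
Seepage velocity v = q / n = 0.1244 / 0.32 = 0.3888 m/d
T = 10 yr × 365 = 3650 d
L = v × T = 0.3888 × 3650 = 1419 m

1420 m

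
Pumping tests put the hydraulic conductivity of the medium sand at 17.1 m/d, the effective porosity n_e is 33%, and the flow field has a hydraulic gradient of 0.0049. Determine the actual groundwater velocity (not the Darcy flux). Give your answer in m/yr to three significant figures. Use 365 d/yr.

q = Ki = 17.1 × 0.0049 = 0.08379 m/d
Average linear velocity = 0.08379 / 0.33 = 0.2539 m/d
   = 0.2539 × 365 = 92.7 m/yr

92.7 m/yr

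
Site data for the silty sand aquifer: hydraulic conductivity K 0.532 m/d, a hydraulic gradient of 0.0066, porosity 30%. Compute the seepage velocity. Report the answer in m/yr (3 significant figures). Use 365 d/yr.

Darcy flux q = K·i = 0.532 × 0.0066 = 0.003511 m/d
v = Ki/n = 0.532·0.0066/0.30 = 0.01170 m/d
   = 0.01170 × 365 = 4.27 m/yr

4.27 m/yr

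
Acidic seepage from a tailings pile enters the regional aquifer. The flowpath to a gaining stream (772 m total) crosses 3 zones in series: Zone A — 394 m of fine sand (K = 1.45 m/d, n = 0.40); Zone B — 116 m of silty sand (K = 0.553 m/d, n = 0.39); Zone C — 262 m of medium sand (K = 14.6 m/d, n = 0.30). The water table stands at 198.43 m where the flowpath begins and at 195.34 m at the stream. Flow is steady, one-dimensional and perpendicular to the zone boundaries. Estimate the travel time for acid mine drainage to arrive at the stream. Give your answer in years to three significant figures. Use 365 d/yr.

125 years

Total head drop ΔH = 198.43 − 195.34 = 3.09 m
Steady 1-D flow in series ⇒ the Darcy flux q is identical in every zone and the zone head losses add (resistances L/K in series).
Σ(L/K) = 394/1.45 + 116/0.553 + 262/14.6 = 271.7 + 209.8 + 17.95 = 499.4 d
q = ΔH / Σ(L/K) = 3.09 / 499.4 = 0.006187 m/d (same in every zone)
Zone A: v = q/n = 0.006187/0.40 = 0.01547 m/d → t_A = 394/0.01547 = 25470 d
Zone B: v = q/n = 0.006187/0.39 = 0.01586 m/d → t_B = 116/0.01586 = 7312 d
Zone C: v = q/n = 0.006187/0.30 = 0.02062 m/d → t_C = 262/0.02062 = 12700 d
Total t = 25470 + 7312 + 12700 = 45490 d
   = 45490 / 365 = 125 yr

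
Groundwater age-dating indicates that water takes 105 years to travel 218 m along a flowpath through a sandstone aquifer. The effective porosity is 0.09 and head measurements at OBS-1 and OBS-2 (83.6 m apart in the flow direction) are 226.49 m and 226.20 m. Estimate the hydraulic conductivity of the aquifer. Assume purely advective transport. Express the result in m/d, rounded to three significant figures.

Hydraulic gradient i = (226.49 − 226.20) / 83.6 = 0.29 / 83.6 = 0.003469
t = 105 years = 38330 d
v = L / t = 218 / 38330 = 0.005688 m/d
K = v · n / i = 0.005688 × 0.09 / 0.003469 = 0.148 m/d

0.148 m/d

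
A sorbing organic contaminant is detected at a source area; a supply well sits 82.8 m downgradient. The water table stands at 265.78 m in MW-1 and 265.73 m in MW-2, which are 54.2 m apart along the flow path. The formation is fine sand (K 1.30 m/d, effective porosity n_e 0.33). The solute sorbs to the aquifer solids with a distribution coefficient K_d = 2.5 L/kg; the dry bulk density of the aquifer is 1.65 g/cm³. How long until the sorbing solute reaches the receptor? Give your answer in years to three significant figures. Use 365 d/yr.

Hydraulic gradient i = (265.78 − 265.73) / 54.2 = 0.05 / 54.2 = 9.225e-4
Darcy flux q = K·i = 1.30 × 9.225e-4 = 0.001199 m/d
v = Ki/n = 1.30·9.225e-4/0.33 = 0.003634 m/d
Retardation R = 1 + ρ_b·K_d/n = 1 + 1.65×2.5/0.33 = 13.50
Contaminant velocity v_c = v/R = 0.003634/13.50 = 2.692e-4 m/d
t = L/v_c = 82.8/2.692e-4 = 307600 d
   = 307600/365 = 843 yr

843 years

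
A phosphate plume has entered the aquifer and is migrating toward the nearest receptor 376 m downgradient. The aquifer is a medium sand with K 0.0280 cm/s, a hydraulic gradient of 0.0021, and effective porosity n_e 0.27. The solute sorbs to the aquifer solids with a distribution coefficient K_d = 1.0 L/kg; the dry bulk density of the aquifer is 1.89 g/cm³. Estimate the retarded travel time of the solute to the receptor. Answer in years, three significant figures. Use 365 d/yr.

43.8 years

K = 0.0280 cm/s × 864 = 24.19 m/d
q = Ki = 24.19 × 0.0021 = 0.05080 m/d
Seepage velocity v = q / n = 0.05080 / 0.27 = 0.1882 m/d
Retardation R = 1 + ρ_b·K_d/n = 1 + 1.89×1.0/0.27 = 8.000
Contaminant velocity v_c = v/R = 0.1882/8.000 = 0.02352 m/d
t = L/v_c = 376/0.02352 = 15990 d
   = 15990/365 = 43.8 yr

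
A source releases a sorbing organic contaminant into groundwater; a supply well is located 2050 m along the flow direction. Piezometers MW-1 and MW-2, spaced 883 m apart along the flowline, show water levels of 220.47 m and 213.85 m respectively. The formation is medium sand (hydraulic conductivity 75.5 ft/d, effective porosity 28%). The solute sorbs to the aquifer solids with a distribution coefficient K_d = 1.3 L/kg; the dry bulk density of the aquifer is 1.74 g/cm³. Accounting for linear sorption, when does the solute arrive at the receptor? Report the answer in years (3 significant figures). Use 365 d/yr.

Hydraulic gradient i = (220.47 − 213.85) / 883 = 6.62 / 883 = 0.007497
K = 75.5 ft/d × 0.3048 = 23.01 m/d
Specific discharge q = 23.01 × 0.007497 = 0.1725 m/d
Average linear velocity = 0.1725 / 0.28 = 0.6162 m/d
Retardation R = 1 + ρ_b·K_d/n = 1 + 1.74×1.3/0.28 = 9.079
Contaminant velocity v_c = v/R = 0.6162/9.079 = 0.06787 m/d
t = L/v_c = 2050/0.06787 = 30200 d
   = 30200/365 = 82.8 yr

82.8 years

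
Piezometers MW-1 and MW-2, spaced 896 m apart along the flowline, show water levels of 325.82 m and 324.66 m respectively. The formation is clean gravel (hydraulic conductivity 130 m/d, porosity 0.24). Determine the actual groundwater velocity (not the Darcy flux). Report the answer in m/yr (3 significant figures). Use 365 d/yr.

256 m/yr

Hydraulic gradient i = (325.82 − 324.66) / 896 = 1.16 / 896 = 0.001295
q = Ki = 130 × 0.001295 = 0.1683 m/d
Seepage velocity v = q / n = 0.1683 / 0.24 = 0.7013 m/d
   = 0.7013 × 365 = 256 m/yr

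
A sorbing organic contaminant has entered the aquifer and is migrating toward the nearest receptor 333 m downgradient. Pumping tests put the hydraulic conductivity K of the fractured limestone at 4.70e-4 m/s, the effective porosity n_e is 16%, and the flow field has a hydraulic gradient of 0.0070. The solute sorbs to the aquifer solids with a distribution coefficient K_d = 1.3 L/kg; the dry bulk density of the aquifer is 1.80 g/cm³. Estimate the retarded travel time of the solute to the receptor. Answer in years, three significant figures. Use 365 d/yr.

8.02 years

K = 4.70e-4 m/s × 86400 s/d = 40.61 m/d
Specific discharge q = 40.61 × 0.0070 = 0.2843 m/d
Average linear velocity = 0.2843 / 0.16 = 1.777 m/d
Retardation R = 1 + ρ_b·K_d/n = 1 + 1.80×1.3/0.16 = 15.63
Contaminant velocity v_c = v/R = 1.777/15.63 = 0.1137 m/d
t = L/v_c = 333/0.1137 = 2929 d
   = 2929/365 = 8.02 yr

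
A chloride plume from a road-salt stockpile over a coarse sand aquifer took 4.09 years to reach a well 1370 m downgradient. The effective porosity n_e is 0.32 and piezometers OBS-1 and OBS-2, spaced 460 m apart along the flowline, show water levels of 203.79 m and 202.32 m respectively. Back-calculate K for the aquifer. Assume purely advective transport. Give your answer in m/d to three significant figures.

Hydraulic gradient i = (203.79 − 202.32) / 460 = 1.47 / 460 = 0.003196
t = 4.09 years = 1493 d
v = L / t = 1370 / 1493 = 0.9177 m/d
K = v · n / i = 0.9177 × 0.32 / 0.003196 = 91.9 m/d

91.9 m/d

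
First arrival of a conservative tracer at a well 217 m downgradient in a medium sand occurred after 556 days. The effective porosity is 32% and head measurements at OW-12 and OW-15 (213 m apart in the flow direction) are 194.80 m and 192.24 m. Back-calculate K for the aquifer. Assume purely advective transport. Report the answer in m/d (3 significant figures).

Hydraulic gradient i = (194.80 − 192.24) / 213 = 2.56 / 213 = 0.01202
v = L / t = 217 / 556 = 0.3903 m/d
K = v · n / i = 0.3903 × 0.32 / 0.01202 = 10.4 m/d

10.4 m/d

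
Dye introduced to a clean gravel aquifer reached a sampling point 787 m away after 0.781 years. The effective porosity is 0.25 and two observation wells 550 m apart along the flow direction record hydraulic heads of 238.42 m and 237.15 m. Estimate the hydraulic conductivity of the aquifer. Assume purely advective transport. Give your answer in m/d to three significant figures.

Hydraulic gradient i = (238.42 − 237.15) / 550 = 1.27 / 550 = 0.002309
t = 0.781 years = 285.1 d
v = L / t = 787 / 285.1 = 2.761 m/d
K = v · n / i = 2.761 × 0.25 / 0.002309 = 299 m/d

299 m/d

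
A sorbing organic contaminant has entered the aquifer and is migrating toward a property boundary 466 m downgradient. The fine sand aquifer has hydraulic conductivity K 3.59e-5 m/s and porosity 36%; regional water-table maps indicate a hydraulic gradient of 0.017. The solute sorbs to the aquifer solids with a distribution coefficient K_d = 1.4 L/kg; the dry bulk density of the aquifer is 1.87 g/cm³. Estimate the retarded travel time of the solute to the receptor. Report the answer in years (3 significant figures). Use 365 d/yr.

K = 3.59e-5 m/s × 86400 s/d = 3.102 m/d
Specific discharge q = 3.102 × 0.017 = 0.05273 m/d
v = Ki/n = 3.102·0.017/0.36 = 0.1465 m/d
Retardation R = 1 + ρ_b·K_d/n = 1 + 1.87×1.4/0.36 = 8.272
Contaminant velocity v_c = v/R = 0.1465/8.272 = 0.01771 m/d
t = L/v_c = 466/0.01771 = 26320 d
   = 26320/365 = 72.1 yr

72.1 years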